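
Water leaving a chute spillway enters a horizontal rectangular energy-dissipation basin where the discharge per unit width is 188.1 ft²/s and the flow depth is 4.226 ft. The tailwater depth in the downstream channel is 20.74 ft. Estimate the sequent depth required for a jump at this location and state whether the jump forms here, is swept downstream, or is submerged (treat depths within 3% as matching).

y₂ = 20.79 ft; the jump forms here

V₁ = q/y₁ = 188.1/4.226 = 44.51 ft/s. Fr₁ = V₁/√(g·y₁) = 44.51/√(32.2×4.226) = 3.816.
Conjugate-depth relation: y₂/y₁ = ½[√(1 + 8Fr₁²) − 1] = ½[√117.47 − 1] = 4.919.
y₂ = 4.919 × 4.226 = 20.79 ft.
Tailwater y_tw = 20.74 ft: y_tw ≈ y₂, so the jump forms here.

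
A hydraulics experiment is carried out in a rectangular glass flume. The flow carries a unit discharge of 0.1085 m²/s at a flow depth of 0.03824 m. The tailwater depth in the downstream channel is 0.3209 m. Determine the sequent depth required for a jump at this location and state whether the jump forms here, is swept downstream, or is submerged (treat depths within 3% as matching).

y₂ = 0.2321 m; the jump is submerged

V₁ = q/y₁ = 0.1085/0.03824 = 2.837 m/s. Fr₁ = V₁/√(g·y₁) = 2.837/√(9.81×0.03824) = 4.633.
Conjugate-depth relation: y₂/y₁ = ½[√(1 + 8Fr₁²) − 1] = ½[√172.68 − 1] = 6.070.
y₂ = 6.070 × 0.03824 = 0.2321 m.
Tailwater y_tw = 0.3209 m: y_tw > y₂, so the jump is submerged.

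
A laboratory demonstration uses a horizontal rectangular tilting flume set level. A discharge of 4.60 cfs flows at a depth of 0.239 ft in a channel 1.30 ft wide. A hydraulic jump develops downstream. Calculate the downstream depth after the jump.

q = Q/b = 4.60/1.30 = 3.54 ft²/s; V₁ = q/y₁ = 14.8 ft/s. Fr₁ = V₁/√(g·y₁) = 5.34.
From the momentum equation for a rectangular channel, y₂/y₁ = ½[√(1 + 8Fr₁²) − 1] = ½[√228.9 − 1] = 7.06.
y₂ = 7.06 × 0.239 = 1.69 ft.

y₂ = 1.69 ft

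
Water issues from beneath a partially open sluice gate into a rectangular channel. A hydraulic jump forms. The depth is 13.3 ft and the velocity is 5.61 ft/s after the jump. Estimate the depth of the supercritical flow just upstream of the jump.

Fr₂ = V₂/√(g·y₂) = 5.61/√(32.2×13.3) = 0.271.
The Bélanger relation is symmetric: y₁/y₂ = ½[√(1 + 8Fr₂²) − 1] = ½[√1.588 − 1] = 0.130.
y₁ = 0.130 × 13.3 = 1.73 ft.

y₁ = 1.73 ft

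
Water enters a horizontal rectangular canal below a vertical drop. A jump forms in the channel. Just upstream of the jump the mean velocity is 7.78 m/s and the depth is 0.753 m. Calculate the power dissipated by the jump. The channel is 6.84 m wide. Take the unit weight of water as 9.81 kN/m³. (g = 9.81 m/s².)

Fr₁ = V₁/√(g·y₁) = 7.78/√(9.81×0.753) = 2.86.
By Bélanger, y₂/y₁ = ½[√(1 + 8Fr₁²) − 1] = ½[√66.55 − 1] = 3.58.
y₂ = 3.58 × 0.753 = 2.69 m.
q = V₁·y₁ = 7.78 × 0.753 = 5.86 m²/s. V₂ = q/y₂ = 5.86/2.69 = 2.17 m/s. E₁ = y₁ + V₁²/2g = 3.84 m; E₂ = y₂ + V₂²/2g = 2.94 m. ΔE = E₁ − E₂ = 0.902 m.
Q = q·b = 5.86 × 6.84 = 40.1 m³/s. P = γ·Q·ΔE = 9.81 × 40.1 × 0.902 = 355 kW.

P = 355 kW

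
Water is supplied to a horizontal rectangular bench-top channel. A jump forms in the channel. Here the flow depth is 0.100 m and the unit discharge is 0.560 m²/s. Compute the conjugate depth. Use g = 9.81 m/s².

V₁ = q/y₁ = 0.560/0.100 = 5.60 m/s. Fr₁ = V₁/√(g·y₁) = 5.60/√(9.81×0.100) = 5.65.
Conjugate-depth relation: y₂/y₁ = ½[√(1 + 8Fr₁²) − 1] = ½[√256.7 − 1] = 7.51.
y₂ = 7.51 × 0.100 = 0.751 m.

y₂ = 0.751 m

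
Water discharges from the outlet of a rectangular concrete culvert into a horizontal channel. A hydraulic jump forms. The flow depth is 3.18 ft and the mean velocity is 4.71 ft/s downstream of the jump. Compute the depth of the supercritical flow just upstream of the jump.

Fr₂ = V₂/√(g·y₂) = 4.71/√(32.2×3.18) = 0.465.
Applying the sequent-depth relation in reverse, y₁/y₂ = ½[√(1 + 8Fr₂²) − 1] = ½[√2.733 − 1] = 0.327.
y₁ = 0.327 × 3.18 = 1.04 ft.

y₁ = 1.04 ft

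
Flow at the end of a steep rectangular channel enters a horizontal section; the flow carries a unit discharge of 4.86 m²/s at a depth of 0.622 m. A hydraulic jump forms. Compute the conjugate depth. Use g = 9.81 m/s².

y₂ = 2.49 m

V₁ = q/y₁ = 4.86/0.622 = 7.81 m/s. Fr₁ = V₁/√(g·y₁) = 7.81/√(9.81×0.622) = 3.16.
Bélanger equation: y₂/y₁ = ½[√(1 + 8Fr₁²) − 1] = ½[√81.04 − 1] = 4.00.
y₂ = 4.00 × 0.622 = 2.49 m.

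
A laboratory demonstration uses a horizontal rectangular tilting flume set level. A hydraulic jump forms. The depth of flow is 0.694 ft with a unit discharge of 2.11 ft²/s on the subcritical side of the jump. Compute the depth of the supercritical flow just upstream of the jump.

V₂ = q/y₂ = 2.11/0.694 = 3.04 ft/s; Fr₂ = V₂/√(g·y₂) = 0.643.
From the momentum equation (using Fr₂), y₁/y₂ = ½[√(1 + 8Fr₂²) − 1] = ½[√4.309 − 1] = 0.538.
y₁ = 0.538 × 0.694 = 0.373 ft.

y₁ = 0.373 ft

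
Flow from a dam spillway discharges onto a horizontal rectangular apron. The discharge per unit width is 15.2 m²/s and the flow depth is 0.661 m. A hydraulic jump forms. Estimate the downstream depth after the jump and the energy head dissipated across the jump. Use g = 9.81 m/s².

y₂ = 8.12 m; ΔE = 19.3 m

V₁ = q/y₁ = 15.2/0.661 = 23.0 m/s. Fr₁ = V₁/√(g·y₁) = 23.0/√(9.81×0.661) = 9.03.
Conjugate-depth relation: y₂/y₁ = ½[√(1 + 8Fr₁²) − 1] = ½[√653.4 − 1] = 12.3.
y₂ = 12.3 × 0.661 = 8.12 m.
Head loss: ΔE = (y₂ − y₁)³/(4y₁y₂) = (8.12 − 0.661)³/(4×0.661×8.12) = 415/21.5 = 19.3 m.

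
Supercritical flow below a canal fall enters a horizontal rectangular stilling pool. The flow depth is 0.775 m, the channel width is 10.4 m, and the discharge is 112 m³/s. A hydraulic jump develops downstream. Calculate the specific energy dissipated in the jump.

ΔE = 5.24 m

q = Q/b = 112/10.4 = 10.8 m²/s; V₁ = q/y₁ = 13.9 m/s. Fr₁ = V₁/√(g·y₁) = 5.04.
From the momentum equation for a rectangular channel, y₂/y₁ = ½[√(1 + 8Fr₁²) − 1] = ½[√204.2 − 1] = 6.64.
y₂ = 6.64 × 0.775 = 5.15 m.
Head loss: ΔE = (y₂ − y₁)³/(4y₁y₂) = (5.15 − 0.775)³/(4×0.775×5.15) = 83.7/16.0 = 5.24 m.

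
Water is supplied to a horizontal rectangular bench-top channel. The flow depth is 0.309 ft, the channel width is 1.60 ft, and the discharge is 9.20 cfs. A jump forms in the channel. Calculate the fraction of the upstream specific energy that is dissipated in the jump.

ΔE/E₁ = 0.558 (55.8%)

q = Q/b = 9.20/1.60 = 5.75 ft²/s; V₁ = q/y₁ = 18.6 ft/s. Fr₁ = V₁/√(g·y₁) = 5.90.
From the momentum equation for a rectangular channel, y₂/y₁ = ½[√(1 + 8Fr₁²) − 1] = ½[√279.4 − 1] = 7.86.
y₂ = 7.86 × 0.309 = 2.43 ft.
E₁ = y₁ + V₁²/2g = 5.69 ft. ΔE = (y₂ − y₁)³/(4y₁y₂) = 3.17 ft. ΔE/E₁ = 3.17/5.69 = 0.558.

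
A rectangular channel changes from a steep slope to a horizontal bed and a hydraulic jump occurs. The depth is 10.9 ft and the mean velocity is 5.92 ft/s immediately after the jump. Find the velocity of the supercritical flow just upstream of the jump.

Fr₂ = V₂/√(g·y₂) = 5.92/√(32.2×10.9) = 0.316.
Applying the sequent-depth relation in reverse, y₁/y₂ = ½[√(1 + 8Fr₂²) − 1] = ½[√1.799 − 1] = 0.171.
y₁ = 0.171 × 10.9 = 1.86 ft.
V₁ = q/y₁ = 64.5/1.86 = 34.7 ft/s.

V₁ = 34.7 ft/s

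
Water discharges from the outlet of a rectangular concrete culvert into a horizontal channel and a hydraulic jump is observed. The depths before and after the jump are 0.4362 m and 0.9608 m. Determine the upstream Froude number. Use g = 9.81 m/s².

Fr₁ = 1.878

For a rectangular channel the momentum equation gives q² = ½·g·y₁·y₂·(y₁ + y₂) = ½×9.81×0.4362×0.9608×1.397 = 2.872.
q = √2.872 = 1.695 m²/s.
V₁ = q/y₁ = 3.885 m/s; Fr₁ = V₁/√(g·y₁) = 1.878.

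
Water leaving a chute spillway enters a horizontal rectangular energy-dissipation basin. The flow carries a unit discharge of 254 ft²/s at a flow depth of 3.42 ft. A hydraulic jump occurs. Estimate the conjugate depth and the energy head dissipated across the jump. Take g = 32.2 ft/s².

V₁ = q/y₁ = 254/3.42 = 74.3 ft/s. Fr₁ = V₁/√(g·y₁) = 74.3/√(32.2×3.42) = 7.08.
Bélanger equation: y₂/y₁ = ½[√(1 + 8Fr₁²) − 1] = ½[√401.7 − 1] = 9.52.
y₂ = 9.52 × 3.42 = 32.6 ft.
Head loss: ΔE = (y₂ − y₁)³/(4y₁y₂) = (32.6 − 3.42)³/(4×3.42×32.6) = 24751/445 = 55.6 ft.

y₂ = 32.6 ft; ΔE = 55.6 ft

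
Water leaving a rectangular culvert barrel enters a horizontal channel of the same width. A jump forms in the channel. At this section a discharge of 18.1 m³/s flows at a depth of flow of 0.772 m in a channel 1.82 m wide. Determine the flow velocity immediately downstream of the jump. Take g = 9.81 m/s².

V₂ = 2.10 m/s

q = Q/b = 18.1/1.82 = 9.95 m²/s; V₁ = q/y₁ = 12.9 m/s. Fr₁ = V₁/√(g·y₁) = 4.68.
Sequent-depth ratio: y₂/y₁ = ½[√(1 + 8Fr₁²) − 1] = ½[√176.3 − 1] = 6.14.
y₂ = 6.14 × 0.772 = 4.74 m.
V₂ = q/y₂ = 9.95/4.74 = 2.10 m/s.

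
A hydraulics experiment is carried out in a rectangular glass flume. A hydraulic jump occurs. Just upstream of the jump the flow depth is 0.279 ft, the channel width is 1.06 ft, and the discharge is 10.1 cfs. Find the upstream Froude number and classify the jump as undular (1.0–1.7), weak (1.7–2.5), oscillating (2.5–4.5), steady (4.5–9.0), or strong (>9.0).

q = Q/b = 10.1/1.06 = 9.53 ft²/s; V₁ = q/y₁ = 34.2 ft/s. Fr₁ = V₁/√(g·y₁) = 11.4.
Fr₁ = 11.4 lies in the strong range.

Fr₁ = 11.4; strong jump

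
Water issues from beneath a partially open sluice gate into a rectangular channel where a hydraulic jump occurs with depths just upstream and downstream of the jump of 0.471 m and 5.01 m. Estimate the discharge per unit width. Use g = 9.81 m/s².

q = 7.96 m²/s

For a rectangular channel the momentum equation gives q² = ½·g·y₁·y₂·(y₁ + y₂) = ½×9.81×0.471×5.01×5.48 = 63.4.
q = √63.4 = 7.96 m²/s.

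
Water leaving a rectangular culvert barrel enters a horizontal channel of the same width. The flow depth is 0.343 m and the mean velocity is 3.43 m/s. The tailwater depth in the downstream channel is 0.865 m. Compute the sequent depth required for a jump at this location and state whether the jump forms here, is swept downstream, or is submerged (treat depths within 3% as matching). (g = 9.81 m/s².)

Fr₁ = V₁/√(g·y₁) = 3.43/√(9.81×0.343) = 1.87.
By Bélanger, y₂/y₁ = ½[√(1 + 8Fr₁²) − 1] = ½[√28.97 − 1] = 2.19.
y₂ = 2.19 × 0.343 = 0.752 m.
Tailwater y_tw = 0.865 m: y_tw > y₂, so the jump is submerged.

y₂ = 0.752 m; the jump is submerged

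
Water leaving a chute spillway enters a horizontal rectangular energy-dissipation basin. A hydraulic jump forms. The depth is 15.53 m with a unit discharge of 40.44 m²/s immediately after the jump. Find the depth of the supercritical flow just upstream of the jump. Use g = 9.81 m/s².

y₁ = 1.277 m

V₂ = q/y₂ = 40.44/15.53 = 2.604 m/s; Fr₂ = V₂/√(g·y₂) = 0.2110.
Applying the sequent-depth relation in reverse, y₁/y₂ = ½[√(1 + 8Fr₂²) − 1] = ½[√1.3561 − 1] = 0.08225.
y₁ = 0.08225 × 15.53 = 1.277 m.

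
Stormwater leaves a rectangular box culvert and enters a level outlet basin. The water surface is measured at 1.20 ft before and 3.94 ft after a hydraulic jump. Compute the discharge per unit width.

For a rectangular channel the momentum equation gives q² = ½·g·y₁·y₂·(y₁ + y₂) = ½×32.2×1.20×3.94×5.14 = 391.
q = √391 = 19.8 ft²/s.

q = 19.8 ft²/s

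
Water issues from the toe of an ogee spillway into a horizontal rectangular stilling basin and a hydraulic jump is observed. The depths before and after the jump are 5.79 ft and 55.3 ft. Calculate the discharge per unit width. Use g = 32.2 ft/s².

For a rectangular channel the momentum equation gives q² = ½·g·y₁·y₂·(y₁ + y₂) = ½×32.2×5.79×55.3×61.1 = 314920.
q = √314920 = 561 ft²/s.

q = 561 ft²/s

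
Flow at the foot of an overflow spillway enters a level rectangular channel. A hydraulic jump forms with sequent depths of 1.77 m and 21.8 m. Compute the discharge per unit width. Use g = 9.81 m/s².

q = 66.8 m²/s

For a rectangular channel the momentum equation gives q² = ½·g·y₁·y₂·(y₁ + y₂) = ½×9.81×1.77×21.8×23.6 = 4461.
q = √4461 = 66.8 m²/s.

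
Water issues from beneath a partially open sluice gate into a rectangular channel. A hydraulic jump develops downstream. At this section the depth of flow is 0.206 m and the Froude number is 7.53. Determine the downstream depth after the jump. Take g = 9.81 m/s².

y₂ = 2.09 m

Fr₁ = 7.53 (given).
Sequent-depth ratio: y₂/y₁ = ½[√(1 + 8Fr₁²) − 1] = ½[√454.6 − 1] = 10.2.
y₂ = 10.2 × 0.206 = 2.09 m.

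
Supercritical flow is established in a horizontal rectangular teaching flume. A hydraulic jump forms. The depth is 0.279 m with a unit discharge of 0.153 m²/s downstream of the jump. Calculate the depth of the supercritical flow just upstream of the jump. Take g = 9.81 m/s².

y₁ = 0.0517 m

V₂ = q/y₂ = 0.153/0.279 = 0.548 m/s; Fr₂ = V₂/√(g·y₂) = 0.331.
Since the conjugate-depth ratio holds either way, y₁/y₂ = ½[√(1 + 8Fr₂²) − 1] = ½[√1.879 − 1] = 0.185.
y₁ = 0.185 × 0.279 = 0.0517 m.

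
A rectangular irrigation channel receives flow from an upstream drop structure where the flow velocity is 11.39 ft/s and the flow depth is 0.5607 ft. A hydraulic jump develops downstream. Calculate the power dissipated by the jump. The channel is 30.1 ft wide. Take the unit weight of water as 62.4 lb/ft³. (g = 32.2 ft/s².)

Fr₁ = V₁/√(g·y₁) = 11.39/√(32.2×0.5607) = 2.681.
By Bélanger, y₂/y₁ = ½[√(1 + 8Fr₁²) − 1] = ½[√58.485 − 1] = 3.324.
y₂ = 3.324 × 0.5607 = 1.864 ft.
Head loss: ΔE = (y₂ − y₁)³/(4y₁y₂) = (1.864 − 0.5607)³/(4×0.5607×1.864) = 2.212/4.180 = 0.5292 ft.
q = V₁·y₁ = 11.39 × 0.5607 = 6.386 ft²/s. Q = q·b = 6.386 × 30.1 = 192.2 cfs. P = γ·Q·ΔE/550 = 62.4 × 192.2 × 0.5292 / 550 = 11.54 hp.

P = 11.54 hp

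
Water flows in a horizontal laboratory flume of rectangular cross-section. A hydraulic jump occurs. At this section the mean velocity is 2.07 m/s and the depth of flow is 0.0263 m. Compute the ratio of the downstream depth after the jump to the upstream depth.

Fr₁ = V₁/√(g·y₁) = 2.07/√(9.81×0.0263) = 4.08.
From the momentum equation for a rectangular channel, y₂/y₁ = ½[√(1 + 8Fr₁²) − 1] = ½[√133.9 − 1] = 5.28.

y₂/y₁ = 5.28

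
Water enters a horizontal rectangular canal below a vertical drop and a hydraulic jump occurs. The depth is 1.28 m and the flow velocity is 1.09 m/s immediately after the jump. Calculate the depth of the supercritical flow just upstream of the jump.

Fr₂ = V₂/√(g·y₂) = 1.09/√(9.81×1.28) = 0.308.
The Bélanger relation is symmetric: y₁/y₂ = ½[√(1 + 8Fr₂²) − 1] = ½[√1.757 − 1] = 0.163.
y₁ = 0.163 × 1.28 = 0.208 m.

y₁ = 0.208 m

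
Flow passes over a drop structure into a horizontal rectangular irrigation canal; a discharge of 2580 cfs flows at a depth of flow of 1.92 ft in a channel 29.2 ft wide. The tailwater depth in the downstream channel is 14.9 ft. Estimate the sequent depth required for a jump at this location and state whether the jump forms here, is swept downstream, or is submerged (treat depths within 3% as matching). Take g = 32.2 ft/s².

y₂ = 15.0 ft; the jump forms here

q = Q/b = 2580/29.2 = 88.4 ft²/s; V₁ = q/y₁ = 46.0 ft/s. Fr₁ = V₁/√(g·y₁) = 5.85.
Conjugate-depth relation: y₂/y₁ = ½[√(1 + 8Fr₁²) − 1] = ½[√275.0 − 1] = 7.79.
y₂ = 7.79 × 1.92 = 15.0 ft.
Tailwater y_tw = 14.9 ft: y_tw ≈ y₂, so the jump forms here.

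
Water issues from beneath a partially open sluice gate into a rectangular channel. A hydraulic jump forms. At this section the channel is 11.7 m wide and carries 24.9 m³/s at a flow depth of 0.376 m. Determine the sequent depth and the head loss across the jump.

q = Q/b = 24.9/11.7 = 2.13 m²/s; V₁ = q/y₁ = 5.66 m/s. Fr₁ = V₁/√(g·y₁) = 2.95.
Bélanger equation: y₂/y₁ = ½[√(1 + 8Fr₁²) − 1] = ½[√70.48 − 1] = 3.70.
y₂ = 3.70 × 0.376 = 1.39 m.
V₂ = q/y₂ = 2.13/1.39 = 1.53 m/s. E₁ = y₁ + V₁²/2g = 2.01 m; E₂ = y₂ + V₂²/2g = 1.51 m. ΔE = E₁ − E₂ = 0.499 m.

y₂ = 1.39 m; ΔE = 0.499 m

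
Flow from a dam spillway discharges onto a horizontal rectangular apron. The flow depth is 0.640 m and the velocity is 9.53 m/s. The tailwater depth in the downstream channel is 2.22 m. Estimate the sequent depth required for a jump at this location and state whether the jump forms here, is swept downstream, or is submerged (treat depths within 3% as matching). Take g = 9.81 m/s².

y₂ = 3.14 m; the jump is swept downstream

Fr₁ = V₁/√(g·y₁) = 9.53/√(9.81×0.640) = 3.80.
From the momentum equation for a rectangular channel, y₂/y₁ = ½[√(1 + 8Fr₁²) − 1] = ½[√116.7 − 1] = 4.90.
y₂ = 4.90 × 0.640 = 3.14 m.
Tailwater y_tw = 2.22 m: y_tw < y₂, so the jump is swept downstream.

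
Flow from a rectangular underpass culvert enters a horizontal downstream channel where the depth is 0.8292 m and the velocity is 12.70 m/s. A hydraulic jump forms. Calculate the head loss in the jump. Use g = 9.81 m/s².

Fr₁ = V₁/√(g·y₁) = 12.70/√(9.81×0.8292) = 4.453.
From the momentum equation for a rectangular channel, y₂/y₁ = ½[√(1 + 8Fr₁²) − 1] = ½[√159.62 − 1] = 5.817.
y₂ = 5.817 × 0.8292 = 4.824 m.
q = V₁·y₁ = 12.70 × 0.8292 = 10.53 m²/s. V₂ = q/y₂ = 10.53/4.824 = 2.183 m/s. E₁ = y₁ + V₁²/2g = 9.050 m; E₂ = y₂ + V₂²/2g = 5.066 m. ΔE = E₁ − E₂ = 3.983 m.

ΔE = 3.983 m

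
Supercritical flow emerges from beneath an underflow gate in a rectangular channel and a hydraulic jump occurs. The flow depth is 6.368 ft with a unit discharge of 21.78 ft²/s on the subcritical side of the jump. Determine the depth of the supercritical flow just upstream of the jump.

y₁ = 0.6585 ft

V₂ = q/y₂ = 21.78/6.368 = 3.420 ft/s; Fr₂ = V₂/√(g·y₂) = 0.2389.
Applying the sequent-depth relation in reverse, y₁/y₂ = ½[√(1 + 8Fr₂²) − 1] = ½[√1.4564 − 1] = 0.1034.
y₁ = 0.1034 × 6.368 = 0.6585 ft.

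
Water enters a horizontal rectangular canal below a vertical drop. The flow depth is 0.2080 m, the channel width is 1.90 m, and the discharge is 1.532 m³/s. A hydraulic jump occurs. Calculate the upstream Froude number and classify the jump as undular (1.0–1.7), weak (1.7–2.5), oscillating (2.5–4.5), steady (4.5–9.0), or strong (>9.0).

Fr₁ = 2.714; oscillating jump

q = Q/b = 1.532/1.90 = 0.8063 m²/s; V₁ = q/y₁ = 3.877 m/s. Fr₁ = V₁/√(g·y₁) = 2.714.
Fr₁ = 2.714 lies in the oscillating range.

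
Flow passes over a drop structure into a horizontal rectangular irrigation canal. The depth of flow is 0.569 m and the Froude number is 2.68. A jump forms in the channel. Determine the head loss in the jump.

Fr₁ = 2.68 (given).
From the momentum equation for a rectangular channel, y₂/y₁ = ½[√(1 + 8Fr₁²) − 1] = ½[√58.46 − 1] = 3.32.
y₂ = 3.32 × 0.569 = 1.89 m.
V₁ = Fr₁·√(g·y₁) = 2.68×√(9.81×0.569) = 6.33 m/s; q = V₁·y₁ = 3.60 m²/s. V₂ = q/y₂ = 3.60/1.89 = 1.91 m/s. E₁ = y₁ + V₁²/2g = 2.61 m; E₂ = y₂ + V₂²/2g = 2.08 m. ΔE = E₁ − E₂ = 0.537 m.

ΔE = 0.537 m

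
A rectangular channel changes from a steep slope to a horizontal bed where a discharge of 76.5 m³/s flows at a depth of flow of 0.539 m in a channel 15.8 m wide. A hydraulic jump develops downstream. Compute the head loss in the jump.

ΔE = 1.77 m

q = Q/b = 76.5/15.8 = 4.84 m²/s; V₁ = q/y₁ = 8.98 m/s. Fr₁ = V₁/√(g·y₁) = 3.91.
Conjugate-depth relation: y₂/y₁ = ½[√(1 + 8Fr₁²) − 1] = ½[√123.1 − 1] = 5.05.
y₂ = 5.05 × 0.539 = 2.72 m.
V₂ = q/y₂ = 4.84/2.72 = 1.78 m/s. E₁ = y₁ + V₁²/2g = 4.65 m; E₂ = y₂ + V₂²/2g = 2.88 m. ΔE = E₁ − E₂ = 1.77 m.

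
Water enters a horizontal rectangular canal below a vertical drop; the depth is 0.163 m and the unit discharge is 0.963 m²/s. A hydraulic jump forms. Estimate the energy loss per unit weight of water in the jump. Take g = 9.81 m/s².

V₁ = q/y₁ = 0.963/0.163 = 5.91 m/s. Fr₁ = V₁/√(g·y₁) = 5.91/√(9.81×0.163) = 4.67.
Bélanger equation: y₂/y₁ = ½[√(1 + 8Fr₁²) − 1] = ½[√175.6 − 1] = 6.13.
y₂ = 6.13 × 0.163 = 0.999 m.
V₂ = q/y₂ = 0.963/0.999 = 0.964 m/s. E₁ = y₁ + V₁²/2g = 1.94 m; E₂ = y₂ + V₂²/2g = 1.05 m. ΔE = E₁ − E₂ = 0.896 m.

ΔE = 0.896 m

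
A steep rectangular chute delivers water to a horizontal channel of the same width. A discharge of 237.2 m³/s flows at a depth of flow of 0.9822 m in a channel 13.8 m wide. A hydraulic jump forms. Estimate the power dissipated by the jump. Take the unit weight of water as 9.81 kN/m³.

P = 20843 kW

q = Q/b = 237.2/13.8 = 17.19 m²/s; V₁ = q/y₁ = 17.50 m/s. Fr₁ = V₁/√(g·y₁) = 5.638.
By Bélanger, y₂/y₁ = ½[√(1 + 8Fr₁²) − 1] = ½[√255.27 − 1] = 7.489.
y₂ = 7.489 × 0.9822 = 7.355 m.
Head loss: ΔE = (y₂ − y₁)³/(4y₁y₂) = (7.355 − 0.9822)³/(4×0.9822×7.355) = 258.8/28.90 = 8.957 m.
P = γ·Q·ΔE = 9.81 × 237.2 × 8.957 = 20843 kW.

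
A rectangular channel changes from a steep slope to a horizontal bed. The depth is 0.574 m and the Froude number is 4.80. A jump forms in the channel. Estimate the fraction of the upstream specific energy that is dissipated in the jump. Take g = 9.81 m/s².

ΔE/E₁ = 0.473 (47.3%)

Fr₁ = 4.80 (given).
From the momentum equation for a rectangular channel, y₂/y₁ = ½[√(1 + 8Fr₁²) − 1] = ½[√185.3 − 1] = 6.31.
y₂ = 6.31 × 0.574 = 3.62 m.
E₁ = y₁(1 + Fr₁²/2) = 0.574×(1 + 4.80²/2) = 7.19 m. ΔE = (y₂ − y₁)³/(4y₁y₂) = 3.40 m. ΔE/E₁ = 3.40/7.19 = 0.473.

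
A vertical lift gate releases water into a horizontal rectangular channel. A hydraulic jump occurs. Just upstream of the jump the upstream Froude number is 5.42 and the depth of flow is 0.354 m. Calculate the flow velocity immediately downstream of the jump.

Fr₁ = 5.42 (given).
Sequent-depth ratio: y₂/y₁ = ½[√(1 + 8Fr₁²) − 1] = ½[√236.0 − 1] = 7.18.
y₂ = 7.18 × 0.354 = 2.54 m.
V₁ = Fr₁·√(g·y₁) = 5.42×√(9.81×0.354) = 10.1 m/s; q = V₁·y₁ = 3.58 m²/s.
V₂ = q/y₂ = 3.58/2.54 = 1.41 m/s.

V₂ = 1.41 m/s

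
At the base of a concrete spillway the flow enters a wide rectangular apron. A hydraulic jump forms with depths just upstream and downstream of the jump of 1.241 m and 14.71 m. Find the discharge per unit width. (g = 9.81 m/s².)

For a rectangular channel the momentum equation gives q² = ½·g·y₁·y₂·(y₁ + y₂) = ½×9.81×1.241×14.71×15.95 = 1428.
q = √1428 = 37.79 m²/s.

q = 37.79 m²/s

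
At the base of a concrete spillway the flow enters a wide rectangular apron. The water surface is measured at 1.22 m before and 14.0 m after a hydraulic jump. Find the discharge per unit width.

For a rectangular channel the momentum equation gives q² = ½·g·y₁·y₂·(y₁ + y₂) = ½×9.81×1.22×14.0×15.2 = 1275.
q = √1275 = 35.7 m²/s.

q = 35.7 m²/s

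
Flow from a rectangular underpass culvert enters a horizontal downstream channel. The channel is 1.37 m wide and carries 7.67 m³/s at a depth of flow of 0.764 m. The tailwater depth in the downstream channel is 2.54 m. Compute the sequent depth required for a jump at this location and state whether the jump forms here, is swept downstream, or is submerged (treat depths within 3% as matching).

y₂ = 2.54 m; the jump forms here

q = Q/b = 7.67/1.37 = 5.60 m²/s; V₁ = q/y₁ = 7.33 m/s. Fr₁ = V₁/√(g·y₁) = 2.68.
Sequent-depth ratio: y₂/y₁ = ½[√(1 + 8Fr₁²) − 1] = ½[√58.32 − 1] = 3.32.
y₂ = 3.32 × 0.764 = 2.54 m.
Tailwater y_tw = 2.54 m: y_tw ≈ y₂, so the jump forms here.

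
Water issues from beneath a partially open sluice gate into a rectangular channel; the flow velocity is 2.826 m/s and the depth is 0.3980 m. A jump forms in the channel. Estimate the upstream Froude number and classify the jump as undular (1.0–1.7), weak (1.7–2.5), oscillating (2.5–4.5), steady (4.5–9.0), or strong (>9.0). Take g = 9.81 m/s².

Fr₁ = V₁/√(g·y₁) = 2.826/√(9.81×0.3980) = 1.430.
Fr₁ = 1.430 lies in the undular range.

Fr₁ = 1.430; undular jump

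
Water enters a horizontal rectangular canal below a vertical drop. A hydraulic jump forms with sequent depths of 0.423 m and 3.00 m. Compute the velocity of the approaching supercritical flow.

For a rectangular channel the momentum equation gives q² = ½·g·y₁·y₂·(y₁ + y₂) = ½×9.81×0.423×3.00×3.42 = 21.3.
q = √21.3 = 4.62 m²/s.
V₁ = q/y₁ = 4.62/0.423 = 10.9 m/s.

V₁ = 10.9 m/s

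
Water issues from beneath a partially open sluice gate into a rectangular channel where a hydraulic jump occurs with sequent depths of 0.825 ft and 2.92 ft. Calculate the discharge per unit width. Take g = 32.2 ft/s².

For a rectangular channel the momentum equation gives q² = ½·g·y₁·y₂·(y₁ + y₂) = ½×32.2×0.825×2.92×3.75 = 145.
q = √145 = 12.1 ft²/s.

q = 12.1 ft²/s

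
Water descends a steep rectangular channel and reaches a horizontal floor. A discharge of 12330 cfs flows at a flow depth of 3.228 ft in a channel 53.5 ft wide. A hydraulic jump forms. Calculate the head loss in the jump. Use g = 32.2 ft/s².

ΔE = 51.09 ft

q = Q/b = 12330/53.5 = 230.5 ft²/s; V₁ = q/y₁ = 71.40 ft/s. Fr₁ = V₁/√(g·y₁) = 7.003.
Sequent-depth ratio: y₂/y₁ = ½[√(1 + 8Fr₁²) − 1] = ½[√393.33 − 1] = 9.416.
y₂ = 9.416 × 3.228 = 30.40 ft.
Head loss: ΔE = (y₂ − y₁)³/(4y₁y₂) = (30.40 − 3.228)³/(4×3.228×30.40) = 20052/392.5 = 51.09 ft.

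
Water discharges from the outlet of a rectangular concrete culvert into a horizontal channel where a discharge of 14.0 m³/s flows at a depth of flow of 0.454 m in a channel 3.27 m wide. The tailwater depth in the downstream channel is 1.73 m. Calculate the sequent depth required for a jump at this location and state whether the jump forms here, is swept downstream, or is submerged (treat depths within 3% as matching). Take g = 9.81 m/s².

y₂ = 2.65 m; the jump is swept downstream

q = Q/b = 14.0/3.27 = 4.28 m²/s; V₁ = q/y₁ = 9.43 m/s. Fr₁ = V₁/√(g·y₁) = 4.47.
From the momentum equation for a rectangular channel, y₂/y₁ = ½[√(1 + 8Fr₁²) − 1] = ½[√160.7 − 1] = 5.84.
y₂ = 5.84 × 0.454 = 2.65 m.
Tailwater y_tw = 1.73 m: y_tw < y₂, so the jump is swept downstream.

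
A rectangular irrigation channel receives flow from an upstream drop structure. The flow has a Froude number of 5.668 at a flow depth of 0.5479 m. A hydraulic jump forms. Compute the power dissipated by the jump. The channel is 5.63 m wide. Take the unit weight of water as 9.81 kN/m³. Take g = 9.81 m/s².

P = 2015 kW

Fr₁ = 5.668 (given).
Conjugate-depth relation: y₂/y₁ = ½[√(1 + 8Fr₁²) − 1] = ½[√258.01 − 1] = 7.531.
y₂ = 7.531 × 0.5479 = 4.126 m.
Head loss: ΔE = (y₂ − y₁)³/(4y₁y₂) = (4.126 − 0.5479)³/(4×0.5479×4.126) = 45.83/9.043 = 5.067 m.
V₁ = Fr₁·√(g·y₁) = 5.668×√(9.81×0.5479) = 13.14 m/s; q = V₁·y₁ = 7.200 m²/s. Q = q·b = 7.200 × 5.63 = 40.53 m³/s. P = γ·Q·ΔE = 9.81 × 40.53 × 5.067 = 2015 kW.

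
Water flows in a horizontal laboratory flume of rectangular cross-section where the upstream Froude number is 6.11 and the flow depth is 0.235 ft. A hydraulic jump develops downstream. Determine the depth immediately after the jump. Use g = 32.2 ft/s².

Fr₁ = 6.11 (given).
From the momentum equation for a rectangular channel, y₂/y₁ = ½[√(1 + 8Fr₁²) − 1] = ½[√299.7 − 1] = 8.16.
y₂ = 8.16 × 0.235 = 1.92 ft.

y₂ = 1.92 ft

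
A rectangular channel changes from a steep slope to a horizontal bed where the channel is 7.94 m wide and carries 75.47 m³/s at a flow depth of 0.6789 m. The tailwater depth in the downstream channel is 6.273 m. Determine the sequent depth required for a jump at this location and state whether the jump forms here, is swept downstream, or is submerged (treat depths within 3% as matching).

q = Q/b = 75.47/7.94 = 9.505 m²/s; V₁ = q/y₁ = 14.00 m/s. Fr₁ = V₁/√(g·y₁) = 5.425.
From the momentum equation for a rectangular channel, y₂/y₁ = ½[√(1 + 8Fr₁²) − 1] = ½[√236.46 − 1] = 7.189.
y₂ = 7.189 × 0.6789 = 4.880 m.
Tailwater y_tw = 6.273 m: y_tw > y₂, so the jump is submerged.

y₂ = 4.880 m; the jump is submerged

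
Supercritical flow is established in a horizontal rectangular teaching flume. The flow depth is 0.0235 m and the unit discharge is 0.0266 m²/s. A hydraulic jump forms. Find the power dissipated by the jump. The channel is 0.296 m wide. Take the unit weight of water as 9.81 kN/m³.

V₁ = q/y₁ = 0.0266/0.0235 = 1.13 m/s. Fr₁ = V₁/√(g·y₁) = 1.13/√(9.81×0.0235) = 2.36.
Sequent-depth ratio: y₂/y₁ = ½[√(1 + 8Fr₁²) − 1] = ½[√45.46 − 1] = 2.87.
y₂ = 2.87 × 0.0235 = 0.0675 m.
V₂ = q/y₂ = 0.0266/0.0675 = 0.394 m/s. E₁ = y₁ + V₁²/2g = 0.0888 m; E₂ = y₂ + V₂²/2g = 0.0754 m. ΔE = E₁ − E₂ = 0.0134 m.
Q = q·b = 0.0266 × 0.296 = 0.00787 m³/s. P = γ·Q·ΔE = 9.81 × 0.00787 × 0.0134 = 0.00104 kW.

P = 0.00104 kW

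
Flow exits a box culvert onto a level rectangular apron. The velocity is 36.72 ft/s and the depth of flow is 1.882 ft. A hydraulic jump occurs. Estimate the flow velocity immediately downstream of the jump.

V₂ = 5.933 ft/s

Fr₁ = V₁/√(g·y₁) = 36.72/√(32.2×1.882) = 4.717.
From the momentum equation for a rectangular channel, y₂/y₁ = ½[√(1 + 8Fr₁²) − 1] = ½[√179.00 − 1] = 6.190.
y₂ = 6.190 × 1.882 = 11.65 ft.
q = V₁·y₁ = 36.72 × 1.882 = 69.11 ft²/s.
V₂ = q/y₂ = 69.11/11.65 = 5.933 ft/s.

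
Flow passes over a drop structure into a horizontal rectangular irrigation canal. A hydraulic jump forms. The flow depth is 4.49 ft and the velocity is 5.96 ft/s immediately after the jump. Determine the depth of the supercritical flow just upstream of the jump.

Fr₂ = V₂/√(g·y₂) = 5.96/√(32.2×4.49) = 0.496.
Applying the sequent-depth relation in reverse, y₁/y₂ = ½[√(1 + 8Fr₂²) − 1] = ½[√2.966 − 1] = 0.361.
y₁ = 0.361 × 4.49 = 1.62 ft.

y₁ = 1.62 ft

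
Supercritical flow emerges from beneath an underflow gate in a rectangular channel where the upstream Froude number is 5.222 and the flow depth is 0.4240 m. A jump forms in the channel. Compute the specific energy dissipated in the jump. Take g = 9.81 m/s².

Fr₁ = 5.222 (given).
By Bélanger, y₂/y₁ = ½[√(1 + 8Fr₁²) − 1] = ½[√219.15 − 1] = 6.902.
y₂ = 6.902 × 0.4240 = 2.926 m.
V₁ = Fr₁·√(g·y₁) = 5.222×√(9.81×0.4240) = 10.65 m/s; q = V₁·y₁ = 4.516 m²/s. V₂ = q/y₂ = 4.516/2.926 = 1.543 m/s. E₁ = y₁ + V₁²/2g = 6.205 m; E₂ = y₂ + V₂²/2g = 3.048 m. ΔE = E₁ − E₂ = 3.157 m.

ΔE = 3.157 m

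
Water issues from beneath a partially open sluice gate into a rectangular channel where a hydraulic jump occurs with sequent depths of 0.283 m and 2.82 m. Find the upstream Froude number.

Fr₁ = 7.39

For a rectangular channel the momentum equation gives q² = ½·g·y₁·y₂·(y₁ + y₂) = ½×9.81×0.283×2.82×3.10 = 12.1.
q = √12.1 = 3.49 m²/s.
V₁ = q/y₁ = 12.3 m/s; Fr₁ = V₁/√(g·y₁) = 7.39.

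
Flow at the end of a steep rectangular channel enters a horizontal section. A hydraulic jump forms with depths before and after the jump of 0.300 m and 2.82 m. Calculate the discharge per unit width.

q = 3.60 m²/s

For a rectangular channel the momentum equation gives q² = ½·g·y₁·y₂·(y₁ + y₂) = ½×9.81×0.300×2.82×3.12 = 12.9.
q = √12.9 = 3.60 m²/s.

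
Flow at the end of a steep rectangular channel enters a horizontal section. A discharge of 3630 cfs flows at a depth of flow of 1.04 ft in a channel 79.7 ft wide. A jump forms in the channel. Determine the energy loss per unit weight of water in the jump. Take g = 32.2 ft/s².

q = Q/b = 3630/79.7 = 45.5 ft²/s; V₁ = q/y₁ = 43.8 ft/s. Fr₁ = V₁/√(g·y₁) = 7.57.
Sequent-depth ratio: y₂/y₁ = ½[√(1 + 8Fr₁²) − 1] = ½[√459.2 − 1] = 10.2.
y₂ = 10.2 × 1.04 = 10.6 ft.
Head loss: ΔE = (y₂ − y₁)³/(4y₁y₂) = (10.6 − 1.04)³/(4×1.04×10.6) = 880/44.2 = 19.9 ft.

ΔE = 19.9 ft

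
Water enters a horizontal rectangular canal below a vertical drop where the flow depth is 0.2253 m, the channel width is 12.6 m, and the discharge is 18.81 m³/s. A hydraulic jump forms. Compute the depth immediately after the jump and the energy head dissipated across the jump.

y₂ = 1.312 m; ΔE = 1.085 m

q = Q/b = 18.81/12.6 = 1.493 m²/s; V₁ = q/y₁ = 6.626 m/s. Fr₁ = V₁/√(g·y₁) = 4.457.
By Bélanger, y₂/y₁ = ½[√(1 + 8Fr₁²) − 1] = ½[√159.92 − 1] = 5.823.
y₂ = 5.823 × 0.2253 = 1.312 m.
V₂ = q/y₂ = 1.493/1.312 = 1.138 m/s. E₁ = y₁ + V₁²/2g = 2.463 m; E₂ = y₂ + V₂²/2g = 1.378 m. ΔE = E₁ − E₂ = 1.085 m.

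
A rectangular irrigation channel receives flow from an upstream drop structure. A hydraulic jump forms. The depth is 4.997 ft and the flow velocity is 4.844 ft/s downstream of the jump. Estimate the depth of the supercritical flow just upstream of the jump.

Fr₂ = V₂/√(g·y₂) = 4.844/√(32.2×4.997) = 0.3819.
Since the conjugate-depth ratio holds either way, y₁/y₂ = ½[√(1 + 8Fr₂²) − 1] = ½[√2.1666 − 1] = 0.2360.
y₁ = 0.2360 × 4.997 = 1.179 ft.

y₁ = 1.179 ft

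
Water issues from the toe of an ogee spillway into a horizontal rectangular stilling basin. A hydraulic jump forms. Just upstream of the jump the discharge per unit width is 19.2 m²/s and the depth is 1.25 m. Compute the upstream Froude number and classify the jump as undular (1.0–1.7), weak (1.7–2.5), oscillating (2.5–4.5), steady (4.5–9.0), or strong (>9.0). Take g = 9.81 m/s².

V₁ = q/y₁ = 19.2/1.25 = 15.4 m/s. Fr₁ = V₁/√(g·y₁) = 15.4/√(9.81×1.25) = 4.39.
Fr₁ = 4.39 lies in the oscillating range.

Fr₁ = 4.39; oscillating jump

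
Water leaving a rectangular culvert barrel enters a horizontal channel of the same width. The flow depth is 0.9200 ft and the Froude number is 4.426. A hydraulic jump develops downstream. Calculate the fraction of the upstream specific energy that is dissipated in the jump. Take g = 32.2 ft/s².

ΔE/E₁ = 0.437 (43.7%)

Fr₁ = 4.426 (given).
Conjugate-depth relation: y₂/y₁ = ½[√(1 + 8Fr₁²) − 1] = ½[√157.72 − 1] = 5.779.
y₂ = 5.779 × 0.9200 = 5.317 ft.
E₁ = y₁(1 + Fr₁²/2) = 0.9200×(1 + 4.426²/2) = 9.931 ft. ΔE = (y₂ − y₁)³/(4y₁y₂) = 4.344 ft. ΔE/E₁ = 4.344/9.931 = 0.437.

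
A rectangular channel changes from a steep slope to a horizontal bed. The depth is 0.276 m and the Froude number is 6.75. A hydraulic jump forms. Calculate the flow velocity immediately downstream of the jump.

Fr₁ = 6.75 (given).
Conjugate-depth relation: y₂/y₁ = ½[√(1 + 8Fr₁²) − 1] = ½[√365.5 − 1] = 9.06.
y₂ = 9.06 × 0.276 = 2.50 m.
V₁ = Fr₁·√(g·y₁) = 6.75×√(9.81×0.276) = 11.1 m/s; q = V₁·y₁ = 3.07 m²/s.
V₂ = q/y₂ = 3.07/2.50 = 1.23 m/s.

V₂ = 1.23 m/s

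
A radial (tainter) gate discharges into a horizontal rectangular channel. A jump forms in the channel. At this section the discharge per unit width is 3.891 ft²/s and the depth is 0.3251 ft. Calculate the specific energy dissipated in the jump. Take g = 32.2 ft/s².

V₁ = q/y₁ = 3.891/0.3251 = 11.97 ft/s. Fr₁ = V₁/√(g·y₁) = 11.97/√(32.2×0.3251) = 3.699.
From the momentum equation for a rectangular channel, y₂/y₁ = ½[√(1 + 8Fr₁²) − 1] = ½[√110.47 − 1] = 4.755.
y₂ = 4.755 × 0.3251 = 1.546 ft.
Head loss: ΔE = (y₂ − y₁)³/(4y₁y₂) = (1.546 − 0.3251)³/(4×0.3251×1.546) = 1.820/2.010 = 0.9051 ft.

ΔE = 0.9051 ft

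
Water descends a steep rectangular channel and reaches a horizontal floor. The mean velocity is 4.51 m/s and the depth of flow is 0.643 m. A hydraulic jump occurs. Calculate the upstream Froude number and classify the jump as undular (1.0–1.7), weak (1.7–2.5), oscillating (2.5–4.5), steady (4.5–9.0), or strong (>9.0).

Fr₁ = V₁/√(g·y₁) = 4.51/√(9.81×0.643) = 1.80.
Fr₁ = 1.80 lies in the weak range.

Fr₁ = 1.80; weak jump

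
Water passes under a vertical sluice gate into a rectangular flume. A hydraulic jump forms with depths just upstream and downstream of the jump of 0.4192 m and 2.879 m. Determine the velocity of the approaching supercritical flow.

For a rectangular channel the momentum equation gives q² = ½·g·y₁·y₂·(y₁ + y₂) = ½×9.81×0.4192×2.879×3.298 = 19.52.
q = √19.52 = 4.419 m²/s.
V₁ = q/y₁ = 4.419/0.4192 = 10.54 m/s.

V₁ = 10.54 m/s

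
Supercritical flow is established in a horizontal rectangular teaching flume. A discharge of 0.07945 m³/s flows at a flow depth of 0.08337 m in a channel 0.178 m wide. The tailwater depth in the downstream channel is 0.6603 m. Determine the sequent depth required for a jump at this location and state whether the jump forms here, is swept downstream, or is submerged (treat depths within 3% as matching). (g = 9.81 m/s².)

q = Q/b = 0.07945/0.178 = 0.4463 m²/s; V₁ = q/y₁ = 5.354 m/s. Fr₁ = V₁/√(g·y₁) = 5.920.
Bélanger equation: y₂/y₁ = ½[√(1 + 8Fr₁²) − 1] = ½[√281.38 − 1] = 7.887.
y₂ = 7.887 × 0.08337 = 0.6575 m.
Tailwater y_tw = 0.6603 m: y_tw ≈ y₂, so the jump forms here.

y₂ = 0.6575 m; the jump forms here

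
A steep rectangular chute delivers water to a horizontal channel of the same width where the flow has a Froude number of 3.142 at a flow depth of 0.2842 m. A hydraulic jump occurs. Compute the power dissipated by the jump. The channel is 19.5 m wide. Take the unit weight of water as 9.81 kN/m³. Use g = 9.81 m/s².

Fr₁ = 3.142 (given).
Sequent-depth ratio: y₂/y₁ = ½[√(1 + 8Fr₁²) − 1] = ½[√79.977 − 1] = 3.972.
y₂ = 3.972 × 0.2842 = 1.129 m.
V₁ = Fr₁·√(g·y₁) = 3.142×√(9.81×0.2842) = 5.246 m/s; q = V₁·y₁ = 1.491 m²/s. V₂ = q/y₂ = 1.491/1.129 = 1.321 m/s. E₁ = y₁ + V₁²/2g = 1.687 m; E₂ = y₂ + V₂²/2g = 1.218 m. ΔE = E₁ − E₂ = 0.4694 m.
Q = q·b = 1.491 × 19.5 = 29.07 m³/s. P = γ·Q·ΔE = 9.81 × 29.07 × 0.4694 = 133.9 kW.

P = 133.9 kW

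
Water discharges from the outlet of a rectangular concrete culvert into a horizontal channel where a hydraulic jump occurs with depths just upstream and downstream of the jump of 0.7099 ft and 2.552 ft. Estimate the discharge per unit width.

For a rectangular channel the momentum equation gives q² = ½·g·y₁·y₂·(y₁ + y₂) = ½×32.2×0.7099×2.552×3.262 = 95.14.
q = √95.14 = 9.754 ft²/s.

q = 9.754 ft²/s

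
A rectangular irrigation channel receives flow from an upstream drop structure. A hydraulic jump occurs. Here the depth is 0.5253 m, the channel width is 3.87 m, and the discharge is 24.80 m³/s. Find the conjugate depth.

q = Q/b = 24.80/3.87 = 6.408 m²/s; V₁ = q/y₁ = 12.20 m/s. Fr₁ = V₁/√(g·y₁) = 5.374.
Conjugate-depth relation: y₂/y₁ = ½[√(1 + 8Fr₁²) − 1] = ½[√232.04 − 1] = 7.116.
y₂ = 7.116 × 0.5253 = 3.738 m.

y₂ = 3.738 m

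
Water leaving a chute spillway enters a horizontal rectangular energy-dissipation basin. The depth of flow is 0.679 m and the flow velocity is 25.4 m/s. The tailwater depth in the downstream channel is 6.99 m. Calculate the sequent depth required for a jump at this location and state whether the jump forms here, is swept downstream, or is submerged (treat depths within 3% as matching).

Fr₁ = V₁/√(g·y₁) = 25.4/√(9.81×0.679) = 9.84.
Sequent-depth ratio: y₂/y₁ = ½[√(1 + 8Fr₁²) − 1] = ½[√775.9 − 1] = 13.4.
y₂ = 13.4 × 0.679 = 9.12 m.
Tailwater y_tw = 6.99 m: y_tw < y₂, so the jump is swept downstream.

y₂ = 9.12 m; the jump is swept downstream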